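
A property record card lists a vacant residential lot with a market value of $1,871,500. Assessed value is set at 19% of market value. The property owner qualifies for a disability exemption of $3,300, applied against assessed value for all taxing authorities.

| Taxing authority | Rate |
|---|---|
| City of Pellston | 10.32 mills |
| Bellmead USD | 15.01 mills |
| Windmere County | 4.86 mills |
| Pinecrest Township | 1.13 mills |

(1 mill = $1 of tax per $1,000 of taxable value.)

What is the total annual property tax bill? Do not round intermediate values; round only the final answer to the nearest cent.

Assessed value = $1,871,500 × 0.19 = $355,585
Taxable value = $355,585 − $3,300 = $352,285
City of Pellston: $352,285 × 0.01032 = $3,635.5812
Bellmead USD: $352,285 × 0.01501 = $5,287.79785
Windmere County: $352,285 × 0.00486 = $1,712.1051
Pinecrest Township: $352,285 × 0.00113 = $398.08205
Total = $3,635.5812 + $5,287.79785 + $1,712.1051 + $398.08205 = $11,033.5662

$11,033.57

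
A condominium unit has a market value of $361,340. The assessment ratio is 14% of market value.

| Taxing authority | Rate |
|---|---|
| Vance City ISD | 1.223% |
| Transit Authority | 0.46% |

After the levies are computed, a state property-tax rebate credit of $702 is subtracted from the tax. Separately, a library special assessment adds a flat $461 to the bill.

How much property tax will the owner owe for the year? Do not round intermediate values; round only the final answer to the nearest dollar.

$610

Assessed value = $361,340 × 0.14 = $50,587.6
Vance City ISD: $50,587.6 × 0.01223 = $618.686348
Transit Authority: $50,587.6 × 0.0046 = $232.70296
Levies subtotal = $851.389308
After credit = $851.389308 − $702 = $149.389308
Total = $149.389308 + $461 = $610.389308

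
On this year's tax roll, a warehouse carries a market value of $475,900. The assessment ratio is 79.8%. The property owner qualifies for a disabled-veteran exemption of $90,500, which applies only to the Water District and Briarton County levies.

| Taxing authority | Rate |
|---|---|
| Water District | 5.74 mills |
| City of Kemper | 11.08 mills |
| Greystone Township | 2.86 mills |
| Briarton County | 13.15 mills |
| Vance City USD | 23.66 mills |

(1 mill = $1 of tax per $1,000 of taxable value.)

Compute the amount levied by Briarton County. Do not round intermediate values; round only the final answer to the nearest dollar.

Assessed value = $475,900 × 0.798 = $379,768.2
Briarton County taxable value = $379,768.2 − $90,500 = $289,268.2
Briarton County levy = $289,268.2 × 0.01315 = $3,803.87683

$3,804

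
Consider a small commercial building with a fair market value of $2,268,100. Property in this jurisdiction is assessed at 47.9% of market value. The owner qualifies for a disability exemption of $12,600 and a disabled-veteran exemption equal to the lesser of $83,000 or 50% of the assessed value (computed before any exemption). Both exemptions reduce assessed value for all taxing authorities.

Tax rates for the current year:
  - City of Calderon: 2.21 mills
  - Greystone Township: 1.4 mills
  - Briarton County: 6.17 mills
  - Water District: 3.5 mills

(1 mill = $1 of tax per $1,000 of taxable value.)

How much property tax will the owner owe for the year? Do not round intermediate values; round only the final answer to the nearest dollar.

Assessed value = $2,268,100 × 0.479 = $1,086,419.9
Disabled-veteran exemption = min($83,000, 50% × $1,086,419.9) = min($83,000, $543,209.95) = $83,000 (dollar cap binds)
Taxable value = $1,086,419.9 − $12,600 − $83,000 = $990,819.9
City of Calderon: $990,819.9 × 0.00221 = $2,189.711979
Greystone Township: $990,819.9 × 0.0014 = $1,387.14786
Briarton County: $990,819.9 × 0.00617 = $6,113.358783
Water District: $990,819.9 × 0.0035 = $3,467.86965
Total = $13,158.088272

$13,158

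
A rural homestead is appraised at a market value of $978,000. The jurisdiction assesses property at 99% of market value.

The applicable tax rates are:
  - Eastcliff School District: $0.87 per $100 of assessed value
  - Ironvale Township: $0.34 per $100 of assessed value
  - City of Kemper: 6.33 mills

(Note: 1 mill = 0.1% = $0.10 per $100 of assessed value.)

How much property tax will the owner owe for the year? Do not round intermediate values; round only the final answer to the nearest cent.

$17,844.29

Assessed value = $978,000 × 0.99 = $968,220
Eastcliff School District: $968,220 × 0.0087 = $8,423.514
Ironvale Township: $968,220 × 0.0034 = $3,291.948
City of Kemper: $968,220 × 0.00633 = $6,128.8326
Total = $17,844.2946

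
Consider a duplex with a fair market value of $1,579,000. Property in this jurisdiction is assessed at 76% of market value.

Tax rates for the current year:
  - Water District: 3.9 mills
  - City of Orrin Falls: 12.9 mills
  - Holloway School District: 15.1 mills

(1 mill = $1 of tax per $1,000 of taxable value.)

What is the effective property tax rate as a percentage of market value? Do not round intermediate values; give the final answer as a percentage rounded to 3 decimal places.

2.424%

Assessed value = $1,579,000 × 0.76 = $1,200,040
Water District: $1,200,040 × 0.0039 = $4,680.156
City of Orrin Falls: $1,200,040 × 0.0129 = $15,480.516
Holloway School District: $1,200,040 × 0.0151 = $18,120.604
Total tax = $38,281.276
Effective rate = $38,281.276 ÷ $1,579,000 = 2.424% of market value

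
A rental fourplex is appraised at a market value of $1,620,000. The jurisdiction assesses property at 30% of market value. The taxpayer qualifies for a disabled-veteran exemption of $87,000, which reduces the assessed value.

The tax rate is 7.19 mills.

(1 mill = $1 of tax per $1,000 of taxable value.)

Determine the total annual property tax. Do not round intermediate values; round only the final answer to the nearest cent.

Assessed value = $1,620,000 × 0.3 = $486,000
Taxable value = $486,000 − $87,000 = $399,000
Tax = $399,000 × 0.00719 = $2,868.81

$2,868.81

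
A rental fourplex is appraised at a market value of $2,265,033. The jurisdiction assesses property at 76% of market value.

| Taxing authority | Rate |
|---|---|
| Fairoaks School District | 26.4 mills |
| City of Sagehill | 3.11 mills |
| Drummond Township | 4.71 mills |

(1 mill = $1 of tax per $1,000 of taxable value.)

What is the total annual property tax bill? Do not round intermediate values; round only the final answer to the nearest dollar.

Assessed value = $2,265,033 × 0.76 = $1,721,425.08
Fairoaks School District: $1,721,425.08 × 0.0264 = $45,445.622112
City of Sagehill: $1,721,425.08 × 0.00311 = $5,353.6319988
Drummond Township: $1,721,425.08 × 0.00471 = $8,107.9121268
Total = $45,445.622112 + $5,353.6319988 + $8,107.9121268 = $58,907.1662376

$58,907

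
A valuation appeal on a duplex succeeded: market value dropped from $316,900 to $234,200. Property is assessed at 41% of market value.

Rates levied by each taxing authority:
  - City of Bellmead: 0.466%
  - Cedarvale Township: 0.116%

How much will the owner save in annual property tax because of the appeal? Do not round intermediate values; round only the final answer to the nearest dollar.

$197

Old assessed value = $316,900 × 0.41 = $129,929
New assessed value = $234,200 × 0.41 = $96,022
Combined rate = 0.00466 + 0.00116 = 0.00582
Old tax = $129,929 × 0.00582 = $756.18678
New tax = $96,022 × 0.00582 = $558.84804
Reduction = $756.18678 − $558.84804 = $197.33874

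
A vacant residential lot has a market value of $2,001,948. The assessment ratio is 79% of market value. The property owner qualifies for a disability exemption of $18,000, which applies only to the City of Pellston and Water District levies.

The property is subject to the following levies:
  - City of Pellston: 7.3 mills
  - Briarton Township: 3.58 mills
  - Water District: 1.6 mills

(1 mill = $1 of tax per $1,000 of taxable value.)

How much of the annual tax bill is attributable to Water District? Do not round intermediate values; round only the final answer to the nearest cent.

Assessed value = $2,001,948 × 0.79 = $1,581,538.92
Water District taxable value = $1,581,538.92 − $18,000 = $1,563,538.92
Water District levy = $1,563,538.92 × 0.0016 = $2,501.662272

$2,501.66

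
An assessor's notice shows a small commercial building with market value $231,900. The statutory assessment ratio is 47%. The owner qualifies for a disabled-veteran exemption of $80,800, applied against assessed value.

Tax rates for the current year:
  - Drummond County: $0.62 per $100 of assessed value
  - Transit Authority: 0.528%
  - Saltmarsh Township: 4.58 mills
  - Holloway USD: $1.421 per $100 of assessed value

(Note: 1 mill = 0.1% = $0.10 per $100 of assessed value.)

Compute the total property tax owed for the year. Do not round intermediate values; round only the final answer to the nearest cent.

Assessed value = $231,900 × 0.47 = $108,993
Taxable value = $108,993 − $80,800 = $28,193
Drummond County: $28,193 × 0.0062 = $174.7966
Transit Authority: $28,193 × 0.00528 = $148.85904
Saltmarsh Township: $28,193 × 0.00458 = $129.12394
Holloway USD: $28,193 × 0.01421 = $400.62253
Total = $853.40211

$853.40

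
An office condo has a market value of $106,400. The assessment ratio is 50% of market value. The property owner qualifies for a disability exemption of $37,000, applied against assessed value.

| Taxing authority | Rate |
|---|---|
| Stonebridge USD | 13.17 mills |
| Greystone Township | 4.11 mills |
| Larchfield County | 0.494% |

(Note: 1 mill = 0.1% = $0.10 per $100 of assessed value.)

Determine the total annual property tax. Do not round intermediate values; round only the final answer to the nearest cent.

$359.96

Assessed value = $106,400 × 0.5 = $53,200
Taxable value = $53,200 − $37,000 = $16,200
Stonebridge USD: $16,200 × 0.01317 = $213.354
Greystone Township: $16,200 × 0.00411 = $66.582
Larchfield County: $16,200 × 0.00494 = $80.028
Total = $359.964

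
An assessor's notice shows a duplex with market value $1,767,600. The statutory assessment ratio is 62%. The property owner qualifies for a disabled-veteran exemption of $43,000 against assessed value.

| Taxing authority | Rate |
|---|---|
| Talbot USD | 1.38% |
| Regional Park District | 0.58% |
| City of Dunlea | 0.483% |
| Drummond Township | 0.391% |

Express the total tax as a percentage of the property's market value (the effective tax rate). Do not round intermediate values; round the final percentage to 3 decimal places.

1.688%

Assessed value = $1,767,600 × 0.62 = $1,095,912
Taxable value = $1,095,912 − $43,000 = $1,052,912
Talbot USD: $1,052,912 × 0.0138 = $14,530.1856
Regional Park District: $1,052,912 × 0.0058 = $6,106.8896
City of Dunlea: $1,052,912 × 0.00483 = $5,085.56496
Drummond Township: $1,052,912 × 0.00391 = $4,116.88592
Total tax = $29,839.52608
Effective rate = $29,839.52608 ÷ $1,767,600 = 1.688% of market value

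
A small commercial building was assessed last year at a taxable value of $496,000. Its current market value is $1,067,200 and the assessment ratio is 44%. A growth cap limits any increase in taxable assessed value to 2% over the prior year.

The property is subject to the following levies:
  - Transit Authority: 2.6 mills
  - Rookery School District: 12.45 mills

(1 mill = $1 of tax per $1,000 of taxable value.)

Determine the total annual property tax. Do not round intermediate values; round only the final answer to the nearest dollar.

$7,067

Uncapped assessed value = $1,067,200 × 0.44 = $469,568
Cap limit = $496,000 × 1.02 = $505,920
Taxable assessed value = min($469,568, $505,920) = $469,568 (cap does not bind)
Transit Authority: $469,568 × 0.0026 = $1,220.8768
Rookery School District: $469,568 × 0.01245 = $5,846.1216
Total = $7,066.9984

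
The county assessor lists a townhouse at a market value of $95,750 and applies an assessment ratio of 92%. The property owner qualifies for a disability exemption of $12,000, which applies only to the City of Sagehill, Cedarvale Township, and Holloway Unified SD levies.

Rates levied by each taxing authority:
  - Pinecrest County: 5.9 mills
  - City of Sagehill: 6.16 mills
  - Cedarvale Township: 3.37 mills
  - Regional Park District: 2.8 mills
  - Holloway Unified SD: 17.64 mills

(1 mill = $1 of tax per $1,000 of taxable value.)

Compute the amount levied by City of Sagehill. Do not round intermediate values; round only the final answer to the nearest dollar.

Assessed value = $95,750 × 0.92 = $88,090
City of Sagehill taxable value = $88,090 − $12,000 = $76,090
City of Sagehill levy = $76,090 × 0.00616 = $468.7144

$469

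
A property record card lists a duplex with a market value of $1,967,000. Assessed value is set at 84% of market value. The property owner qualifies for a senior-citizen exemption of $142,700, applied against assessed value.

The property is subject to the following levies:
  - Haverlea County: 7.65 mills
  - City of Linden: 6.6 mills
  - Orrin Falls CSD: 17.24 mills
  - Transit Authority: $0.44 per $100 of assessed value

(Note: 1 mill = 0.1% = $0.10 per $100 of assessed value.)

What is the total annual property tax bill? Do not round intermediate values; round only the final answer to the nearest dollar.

$54,179

Assessed value = $1,967,000 × 0.84 = $1,652,280
Taxable value = $1,652,280 − $142,700 = $1,509,580
Haverlea County: $1,509,580 × 0.00765 = $11,548.287
City of Linden: $1,509,580 × 0.0066 = $9,963.228
Orrin Falls CSD: $1,509,580 × 0.01724 = $26,025.1592
Transit Authority: $1,509,580 × 0.0044 = $6,642.152
Total = $54,178.8262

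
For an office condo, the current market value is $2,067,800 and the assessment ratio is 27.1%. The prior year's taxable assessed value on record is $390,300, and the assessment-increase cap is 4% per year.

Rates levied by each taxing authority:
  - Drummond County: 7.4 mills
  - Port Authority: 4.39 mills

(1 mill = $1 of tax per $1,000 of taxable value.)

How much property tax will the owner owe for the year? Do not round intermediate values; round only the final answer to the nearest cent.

$4,785.70

Uncapped assessed value = $2,067,800 × 0.271 = $560,373.8
Cap limit = $390,300 × 1.04 = $405,912
Taxable assessed value = min($560,373.8, $405,912) = $405,912 (cap binds)
Drummond County: $405,912 × 0.0074 = $3,003.7488
Port Authority: $405,912 × 0.00439 = $1,781.95368
Total = $4,785.70248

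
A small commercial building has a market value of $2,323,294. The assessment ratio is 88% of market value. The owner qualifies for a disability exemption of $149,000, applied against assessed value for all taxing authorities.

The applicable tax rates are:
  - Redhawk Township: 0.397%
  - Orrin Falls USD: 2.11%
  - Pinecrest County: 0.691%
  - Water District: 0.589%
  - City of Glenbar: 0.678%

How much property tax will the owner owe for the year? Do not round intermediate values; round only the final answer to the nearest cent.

$84,634.02

Assessed value = $2,323,294 × 0.88 = $2,044,498.72
Taxable value = $2,044,498.72 − $149,000 = $1,895,498.72
Redhawk Township: $1,895,498.72 × 0.00397 = $7,525.1299184
Orrin Falls USD: $1,895,498.72 × 0.0211 = $39,995.022992
Pinecrest County: $1,895,498.72 × 0.00691 = $13,097.8961552
Water District: $1,895,498.72 × 0.00589 = $11,164.4874608
City of Glenbar: $1,895,498.72 × 0.00678 = $12,851.4813216
Total = $7,525.1299184 + $39,995.022992 + $13,097.8961552 + $11,164.4874608 + $12,851.4813216 = $84,634.017848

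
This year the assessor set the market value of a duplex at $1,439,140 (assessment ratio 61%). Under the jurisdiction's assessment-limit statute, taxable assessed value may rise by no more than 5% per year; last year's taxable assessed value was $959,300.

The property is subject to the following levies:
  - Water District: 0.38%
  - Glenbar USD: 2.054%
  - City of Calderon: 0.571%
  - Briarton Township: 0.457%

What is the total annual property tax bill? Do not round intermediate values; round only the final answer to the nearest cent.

Uncapped assessed value = $1,439,140 × 0.61 = $877,875.4
Cap limit = $959,300 × 1.05 = $1,007,265
Taxable assessed value = min($877,875.4, $1,007,265) = $877,875.4 (cap does not bind)
Water District: $877,875.4 × 0.0038 = $3,335.92652
Glenbar USD: $877,875.4 × 0.02054 = $18,031.560716
City of Calderon: $877,875.4 × 0.00571 = $5,012.668534
Briarton Township: $877,875.4 × 0.00457 = $4,011.890578
Total = $30,392.046348

$30,392.05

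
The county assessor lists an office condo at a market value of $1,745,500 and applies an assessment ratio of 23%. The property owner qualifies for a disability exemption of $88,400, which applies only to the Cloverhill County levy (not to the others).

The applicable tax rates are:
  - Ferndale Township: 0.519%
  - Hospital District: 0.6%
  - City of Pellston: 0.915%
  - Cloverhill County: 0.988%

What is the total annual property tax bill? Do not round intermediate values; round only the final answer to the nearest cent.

Assessed value = $1,745,500 × 0.23 = $401,465
Ferndale Township: $401,465 × 0.00519 = $2,083.60335
Hospital District: $401,465 × 0.006 = $2,408.79
City of Pellston: $401,465 × 0.00915 = $3,673.40475
Cloverhill County: ($401,465 − $88,400) × 0.00988 = $313,065 × 0.00988 = $3,093.0822
Total = $11,258.8803

$11,258.88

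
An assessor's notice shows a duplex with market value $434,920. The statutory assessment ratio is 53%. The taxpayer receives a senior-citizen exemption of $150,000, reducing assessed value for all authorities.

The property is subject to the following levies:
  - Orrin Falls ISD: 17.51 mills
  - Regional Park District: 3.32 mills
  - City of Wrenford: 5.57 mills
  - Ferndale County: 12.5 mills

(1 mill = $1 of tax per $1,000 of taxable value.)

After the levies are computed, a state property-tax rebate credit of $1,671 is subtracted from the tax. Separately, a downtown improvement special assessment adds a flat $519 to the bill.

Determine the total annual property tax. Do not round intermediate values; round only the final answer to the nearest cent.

$1,979.75

Assessed value = $434,920 × 0.53 = $230,507.6
Taxable value = $230,507.6 − $150,000 = $80,507.6
Orrin Falls ISD: $80,507.6 × 0.01751 = $1,409.688076
Regional Park District: $80,507.6 × 0.00332 = $267.285232
City of Wrenford: $80,507.6 × 0.00557 = $448.427332
Ferndale County: $80,507.6 × 0.0125 = $1,006.345
Levies subtotal = $3,131.74564
After credit = $3,131.74564 − $1,671 = $1,460.74564
Total = $1,460.74564 + $519 = $1,979.74564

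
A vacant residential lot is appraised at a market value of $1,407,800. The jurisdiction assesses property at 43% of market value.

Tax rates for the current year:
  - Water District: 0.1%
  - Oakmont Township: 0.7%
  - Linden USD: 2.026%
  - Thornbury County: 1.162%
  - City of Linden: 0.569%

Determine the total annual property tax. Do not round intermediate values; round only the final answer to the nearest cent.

Assessed value = $1,407,800 × 0.43 = $605,354
Water District: $605,354 × 0.001 = $605.354
Oakmont Township: $605,354 × 0.007 = $4,237.478
Linden USD: $605,354 × 0.02026 = $12,264.47204
Thornbury County: $605,354 × 0.01162 = $7,034.21348
City of Linden: $605,354 × 0.00569 = $3,444.46426
Total = $605.354 + $4,237.478 + $12,264.47204 + $7,034.21348 + $3,444.46426 = $27,585.98178

$27,585.98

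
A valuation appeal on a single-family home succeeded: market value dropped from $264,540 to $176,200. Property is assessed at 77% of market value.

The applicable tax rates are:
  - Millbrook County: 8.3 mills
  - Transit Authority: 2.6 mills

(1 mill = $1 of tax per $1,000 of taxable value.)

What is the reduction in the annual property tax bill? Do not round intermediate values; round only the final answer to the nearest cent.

Old assessed value = $264,540 × 0.77 = $203,695.8
New assessed value = $176,200 × 0.77 = $135,674
Combined rate = 0.0083 + 0.0026 = 0.0109
Old tax = $203,695.8 × 0.0109 = $2,220.28422
New tax = $135,674 × 0.0109 = $1,478.8466
Reduction = $2,220.28422 − $1,478.8466 = $741.43762

$741.44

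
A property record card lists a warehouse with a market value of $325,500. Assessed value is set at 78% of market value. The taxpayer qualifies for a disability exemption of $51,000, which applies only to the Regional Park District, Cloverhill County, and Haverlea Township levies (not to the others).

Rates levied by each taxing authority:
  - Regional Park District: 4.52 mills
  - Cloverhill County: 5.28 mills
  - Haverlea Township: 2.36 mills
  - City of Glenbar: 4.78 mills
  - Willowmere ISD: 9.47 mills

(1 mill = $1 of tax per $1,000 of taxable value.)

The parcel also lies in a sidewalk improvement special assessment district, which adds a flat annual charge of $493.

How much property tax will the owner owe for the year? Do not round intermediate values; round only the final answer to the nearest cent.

$6,578.07

Assessed value = $325,500 × 0.78 = $253,890
Regional Park District: ($253,890 − $51,000) × 0.00452 = $202,890 × 0.00452 = $917.0628
Cloverhill County: ($253,890 − $51,000) × 0.00528 = $202,890 × 0.00528 = $1,071.2592
Haverlea Township: ($253,890 − $51,000) × 0.00236 = $202,890 × 0.00236 = $478.8204
City of Glenbar: $253,890 × 0.00478 = $1,213.5942
Willowmere ISD: $253,890 × 0.00947 = $2,404.3383
Levies subtotal = $6,085.0749
Total = $6,085.0749 + $493 = $6,578.0749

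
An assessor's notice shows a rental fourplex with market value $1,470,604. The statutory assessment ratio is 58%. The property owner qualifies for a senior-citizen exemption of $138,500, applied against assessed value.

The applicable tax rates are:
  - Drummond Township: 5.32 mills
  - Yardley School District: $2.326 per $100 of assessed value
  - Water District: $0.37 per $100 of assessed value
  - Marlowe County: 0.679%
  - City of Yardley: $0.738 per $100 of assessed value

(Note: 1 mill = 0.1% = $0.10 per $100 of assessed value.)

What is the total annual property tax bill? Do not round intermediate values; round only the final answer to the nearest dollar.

Assessed value = $1,470,604 × 0.58 = $852,950.32
Taxable value = $852,950.32 − $138,500 = $714,450.32
Drummond Township: $714,450.32 × 0.00532 = $3,800.8757024
Yardley School District: $714,450.32 × 0.02326 = $16,618.1144432
Water District: $714,450.32 × 0.0037 = $2,643.466184
Marlowe County: $714,450.32 × 0.00679 = $4,851.1176728
City of Yardley: $714,450.32 × 0.00738 = $5,272.6433616
Total = $33,186.217364

$33,186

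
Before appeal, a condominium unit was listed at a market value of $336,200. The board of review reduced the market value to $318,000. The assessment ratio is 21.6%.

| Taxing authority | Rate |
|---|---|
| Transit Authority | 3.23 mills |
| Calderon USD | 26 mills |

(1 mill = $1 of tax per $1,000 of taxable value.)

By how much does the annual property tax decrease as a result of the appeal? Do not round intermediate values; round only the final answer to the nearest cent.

Old assessed value = $336,200 × 0.216 = $72,619.2
New assessed value = $318,000 × 0.216 = $68,688
Combined rate = 0.00323 + 0.026 = 0.02923
Old tax = $72,619.2 × 0.02923 = $2,122.659216
New tax = $68,688 × 0.02923 = $2,007.75024
Reduction = $2,122.659216 − $2,007.75024 = $114.908976

$114.91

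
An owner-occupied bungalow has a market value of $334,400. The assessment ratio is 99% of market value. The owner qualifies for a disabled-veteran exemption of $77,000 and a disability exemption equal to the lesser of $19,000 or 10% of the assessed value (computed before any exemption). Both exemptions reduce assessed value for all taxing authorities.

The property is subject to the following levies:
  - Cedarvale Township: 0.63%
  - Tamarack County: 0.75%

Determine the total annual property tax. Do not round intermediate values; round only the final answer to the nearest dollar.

$3,244

Assessed value = $334,400 × 0.99 = $331,056
Disability exemption = min($19,000, 10% × $331,056) = min($19,000, $33,105.6) = $19,000 (dollar cap binds)
Taxable value = $331,056 − $77,000 − $19,000 = $235,056
Cedarvale Township: $235,056 × 0.0063 = $1,480.8528
Tamarack County: $235,056 × 0.0075 = $1,762.92
Total = $3,243.7728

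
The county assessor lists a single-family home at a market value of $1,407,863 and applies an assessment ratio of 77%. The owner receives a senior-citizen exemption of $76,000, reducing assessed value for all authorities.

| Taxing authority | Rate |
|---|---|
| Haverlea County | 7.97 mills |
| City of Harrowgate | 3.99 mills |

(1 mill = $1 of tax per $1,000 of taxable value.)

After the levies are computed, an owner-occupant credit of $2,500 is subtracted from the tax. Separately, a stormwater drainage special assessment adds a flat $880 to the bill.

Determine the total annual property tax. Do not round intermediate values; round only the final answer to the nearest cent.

$10,436.33

Assessed value = $1,407,863 × 0.77 = $1,084,054.51
Taxable value = $1,084,054.51 − $76,000 = $1,008,054.51
Haverlea County: $1,008,054.51 × 0.00797 = $8,034.1944447
City of Harrowgate: $1,008,054.51 × 0.00399 = $4,022.1374949
Levies subtotal = $12,056.3319396
After credit = $12,056.3319396 − $2,500 = $9,556.3319396
Total = $9,556.3319396 + $880 = $10,436.3319396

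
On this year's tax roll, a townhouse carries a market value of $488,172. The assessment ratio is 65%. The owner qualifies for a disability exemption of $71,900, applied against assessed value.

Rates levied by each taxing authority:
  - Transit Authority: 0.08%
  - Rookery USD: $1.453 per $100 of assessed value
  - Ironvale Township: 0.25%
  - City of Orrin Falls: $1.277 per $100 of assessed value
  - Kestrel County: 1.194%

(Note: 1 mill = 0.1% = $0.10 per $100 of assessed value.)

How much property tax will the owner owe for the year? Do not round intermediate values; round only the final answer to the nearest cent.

$10,439.82

Assessed value = $488,172 × 0.65 = $317,311.8
Taxable value = $317,311.8 − $71,900 = $245,411.8
Transit Authority: $245,411.8 × 0.0008 = $196.32944
Rookery USD: $245,411.8 × 0.01453 = $3,565.833454
Ironvale Township: $245,411.8 × 0.0025 = $613.5295
City of Orrin Falls: $245,411.8 × 0.01277 = $3,133.908686
Kestrel County: $245,411.8 × 0.01194 = $2,930.216892
Total = $10,439.817972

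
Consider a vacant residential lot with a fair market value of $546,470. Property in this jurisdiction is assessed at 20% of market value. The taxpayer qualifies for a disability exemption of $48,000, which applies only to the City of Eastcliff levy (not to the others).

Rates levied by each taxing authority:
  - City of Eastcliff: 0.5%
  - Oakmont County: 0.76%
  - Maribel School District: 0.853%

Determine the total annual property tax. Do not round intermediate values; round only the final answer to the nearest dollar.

Assessed value = $546,470 × 0.2 = $109,294
City of Eastcliff: ($109,294 − $48,000) × 0.005 = $61,294 × 0.005 = $306.47
Oakmont County: $109,294 × 0.0076 = $830.6344
Maribel School District: $109,294 × 0.00853 = $932.27782
Total = $2,069.38222

$2,069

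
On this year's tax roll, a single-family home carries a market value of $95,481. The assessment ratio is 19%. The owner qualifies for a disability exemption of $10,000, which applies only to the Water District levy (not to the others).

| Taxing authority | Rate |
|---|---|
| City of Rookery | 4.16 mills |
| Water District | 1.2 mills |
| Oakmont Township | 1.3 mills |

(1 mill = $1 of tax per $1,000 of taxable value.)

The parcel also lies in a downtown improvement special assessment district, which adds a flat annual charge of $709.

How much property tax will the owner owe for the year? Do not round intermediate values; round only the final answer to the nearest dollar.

Assessed value = $95,481 × 0.19 = $18,141.39
City of Rookery: $18,141.39 × 0.00416 = $75.4681824
Water District: ($18,141.39 − $10,000) × 0.0012 = $8,141.39 × 0.0012 = $9.769668
Oakmont Township: $18,141.39 × 0.0013 = $23.583807
Levies subtotal = $108.8216574
Total = $108.8216574 + $709 = $817.8216574

$818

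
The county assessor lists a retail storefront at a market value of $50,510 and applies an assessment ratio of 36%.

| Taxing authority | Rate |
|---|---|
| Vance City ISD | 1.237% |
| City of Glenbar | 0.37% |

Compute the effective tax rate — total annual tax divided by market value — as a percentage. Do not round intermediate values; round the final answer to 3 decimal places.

0.579%

Assessed value = $50,510 × 0.36 = $18,183.6
Vance City ISD: $18,183.6 × 0.01237 = $224.931132
City of Glenbar: $18,183.6 × 0.0037 = $67.27932
Total tax = $292.210452
Effective rate = $292.210452 ÷ $50,510 = 0.579% of market value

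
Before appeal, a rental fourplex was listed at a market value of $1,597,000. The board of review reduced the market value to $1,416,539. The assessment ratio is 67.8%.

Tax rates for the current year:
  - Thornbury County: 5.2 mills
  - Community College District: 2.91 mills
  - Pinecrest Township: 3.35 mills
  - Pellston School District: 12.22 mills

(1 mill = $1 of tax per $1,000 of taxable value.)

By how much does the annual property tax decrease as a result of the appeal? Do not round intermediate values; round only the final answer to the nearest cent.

$2,897.31

Old assessed value = $1,597,000 × 0.678 = $1,082,766
New assessed value = $1,416,539 × 0.678 = $960,413.442
Combined rate = 0.0052 + 0.00291 + 0.00335 + 0.01222 = 0.02368
Old tax = $1,082,766 × 0.02368 = $25,639.89888
New tax = $960,413.442 × 0.02368 = $22,742.59030656
Reduction = $25,639.89888 − $22,742.59030656 = $2,897.30857344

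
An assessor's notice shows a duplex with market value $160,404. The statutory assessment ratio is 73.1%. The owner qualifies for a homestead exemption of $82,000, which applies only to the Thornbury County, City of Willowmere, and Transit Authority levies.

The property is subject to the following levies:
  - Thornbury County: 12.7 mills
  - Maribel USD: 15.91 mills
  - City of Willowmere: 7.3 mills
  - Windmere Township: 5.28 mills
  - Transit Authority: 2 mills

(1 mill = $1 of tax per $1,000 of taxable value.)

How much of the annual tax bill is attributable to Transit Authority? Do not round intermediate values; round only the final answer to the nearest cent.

$70.51

Assessed value = $160,404 × 0.731 = $117,255.324
Transit Authority taxable value = $117,255.324 − $82,000 = $35,255.324
Transit Authority levy = $35,255.324 × 0.002 = $70.510648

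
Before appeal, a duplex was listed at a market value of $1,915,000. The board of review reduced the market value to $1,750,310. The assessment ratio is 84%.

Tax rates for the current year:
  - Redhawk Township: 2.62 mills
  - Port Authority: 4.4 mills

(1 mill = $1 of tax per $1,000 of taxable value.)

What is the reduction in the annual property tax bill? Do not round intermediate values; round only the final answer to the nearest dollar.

Old assessed value = $1,915,000 × 0.84 = $1,608,600
New assessed value = $1,750,310 × 0.84 = $1,470,260.4
Combined rate = 0.00262 + 0.0044 = 0.00702
Old tax = $1,608,600 × 0.00702 = $11,292.372
New tax = $1,470,260.4 × 0.00702 = $10,321.228008
Reduction = $11,292.372 − $10,321.228008 = $971.143992

$971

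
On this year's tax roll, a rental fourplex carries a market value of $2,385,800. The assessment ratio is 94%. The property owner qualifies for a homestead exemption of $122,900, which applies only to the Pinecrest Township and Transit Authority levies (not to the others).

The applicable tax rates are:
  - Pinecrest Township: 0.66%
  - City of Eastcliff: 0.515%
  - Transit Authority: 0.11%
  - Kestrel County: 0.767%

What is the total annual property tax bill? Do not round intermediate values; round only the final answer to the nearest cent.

Assessed value = $2,385,800 × 0.94 = $2,242,652
Pinecrest Township: ($2,242,652 − $122,900) × 0.0066 = $2,119,752 × 0.0066 = $13,990.3632
City of Eastcliff: $2,242,652 × 0.00515 = $11,549.6578
Transit Authority: ($2,242,652 − $122,900) × 0.0011 = $2,119,752 × 0.0011 = $2,331.7272
Kestrel County: $2,242,652 × 0.00767 = $17,201.14084
Total = $45,072.88904

$45,072.89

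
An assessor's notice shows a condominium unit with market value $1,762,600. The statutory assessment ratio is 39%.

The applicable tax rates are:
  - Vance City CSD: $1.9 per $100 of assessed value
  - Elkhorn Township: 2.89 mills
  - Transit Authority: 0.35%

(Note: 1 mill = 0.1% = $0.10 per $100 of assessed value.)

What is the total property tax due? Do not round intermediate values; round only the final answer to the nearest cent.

Assessed value = $1,762,600 × 0.39 = $687,414
Vance City CSD: $687,414 × 0.019 = $13,060.866
Elkhorn Township: $687,414 × 0.00289 = $1,986.62646
Transit Authority: $687,414 × 0.0035 = $2,405.949
Total = $17,453.44146

$17,453.44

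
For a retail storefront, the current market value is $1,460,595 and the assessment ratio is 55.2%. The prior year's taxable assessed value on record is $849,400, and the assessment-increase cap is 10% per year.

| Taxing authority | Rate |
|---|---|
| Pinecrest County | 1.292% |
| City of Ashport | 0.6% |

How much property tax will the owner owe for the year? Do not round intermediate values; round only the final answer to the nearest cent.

$15,254.22

Uncapped assessed value = $1,460,595 × 0.552 = $806,248.44
Cap limit = $849,400 × 1.1 = $934,340
Taxable assessed value = min($806,248.44, $934,340) = $806,248.44 (cap does not bind)
Pinecrest County: $806,248.44 × 0.01292 = $10,416.7298448
City of Ashport: $806,248.44 × 0.006 = $4,837.49064
Total = $15,254.2204848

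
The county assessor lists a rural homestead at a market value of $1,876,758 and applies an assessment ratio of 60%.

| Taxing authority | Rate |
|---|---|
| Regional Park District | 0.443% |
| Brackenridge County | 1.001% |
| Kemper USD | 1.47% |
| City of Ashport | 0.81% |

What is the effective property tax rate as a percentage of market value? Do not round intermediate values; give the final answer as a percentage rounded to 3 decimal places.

2.234%

Assessed value = $1,876,758 × 0.6 = $1,126,054.8
Regional Park District: $1,126,054.8 × 0.00443 = $4,988.422764
Brackenridge County: $1,126,054.8 × 0.01001 = $11,271.808548
Kemper USD: $1,126,054.8 × 0.0147 = $16,553.00556
City of Ashport: $1,126,054.8 × 0.0081 = $9,121.04388
Total tax = $41,934.280752
Effective rate = $41,934.280752 ÷ $1,876,758 = 2.234% of market value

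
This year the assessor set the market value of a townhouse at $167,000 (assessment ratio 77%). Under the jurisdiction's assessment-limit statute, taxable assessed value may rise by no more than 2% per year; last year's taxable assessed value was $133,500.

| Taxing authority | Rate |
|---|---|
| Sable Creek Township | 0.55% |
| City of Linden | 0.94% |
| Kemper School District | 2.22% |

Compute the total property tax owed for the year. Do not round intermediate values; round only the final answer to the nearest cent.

Uncapped assessed value = $167,000 × 0.77 = $128,590
Cap limit = $133,500 × 1.02 = $136,170
Taxable assessed value = min($128,590, $136,170) = $128,590 (cap does not bind)
Sable Creek Township: $128,590 × 0.0055 = $707.245
City of Linden: $128,590 × 0.0094 = $1,208.746
Kemper School District: $128,590 × 0.0222 = $2,854.698
Total = $4,770.689

$4,770.69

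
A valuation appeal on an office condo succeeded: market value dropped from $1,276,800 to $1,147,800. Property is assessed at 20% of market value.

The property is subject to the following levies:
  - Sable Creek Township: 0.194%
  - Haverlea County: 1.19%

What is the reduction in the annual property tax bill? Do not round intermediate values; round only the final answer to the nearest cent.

Old assessed value = $1,276,800 × 0.2 = $255,360
New assessed value = $1,147,800 × 0.2 = $229,560
Combined rate = 0.00194 + 0.0119 = 0.01384
Old tax = $255,360 × 0.01384 = $3,534.1824
New tax = $229,560 × 0.01384 = $3,177.1104
Reduction = $3,534.1824 − $3,177.1104 = $357.072

$357.07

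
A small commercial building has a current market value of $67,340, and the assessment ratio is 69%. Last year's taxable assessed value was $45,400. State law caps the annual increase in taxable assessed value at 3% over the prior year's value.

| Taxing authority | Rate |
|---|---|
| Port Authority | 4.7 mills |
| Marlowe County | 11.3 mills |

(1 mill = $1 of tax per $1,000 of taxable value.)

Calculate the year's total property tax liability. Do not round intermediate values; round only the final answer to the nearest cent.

$743.43

Uncapped assessed value = $67,340 × 0.69 = $46,464.6
Cap limit = $45,400 × 1.03 = $46,762
Taxable assessed value = min($46,464.6, $46,762) = $46,464.6 (cap does not bind)
Port Authority: $46,464.6 × 0.0047 = $218.38362
Marlowe County: $46,464.6 × 0.0113 = $525.04998
Total = $743.4336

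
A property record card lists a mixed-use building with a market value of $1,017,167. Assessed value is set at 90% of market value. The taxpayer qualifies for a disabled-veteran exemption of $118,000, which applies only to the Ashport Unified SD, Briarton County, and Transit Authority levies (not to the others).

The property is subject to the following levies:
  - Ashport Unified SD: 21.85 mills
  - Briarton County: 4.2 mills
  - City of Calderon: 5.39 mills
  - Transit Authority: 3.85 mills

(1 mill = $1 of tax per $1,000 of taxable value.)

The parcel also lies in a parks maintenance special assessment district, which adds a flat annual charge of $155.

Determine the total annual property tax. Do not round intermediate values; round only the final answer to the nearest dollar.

Assessed value = $1,017,167 × 0.9 = $915,450.3
Ashport Unified SD: ($915,450.3 − $118,000) × 0.02185 = $797,450.3 × 0.02185 = $17,424.289055
Briarton County: ($915,450.3 − $118,000) × 0.0042 = $797,450.3 × 0.0042 = $3,349.29126
City of Calderon: $915,450.3 × 0.00539 = $4,934.277117
Transit Authority: ($915,450.3 − $118,000) × 0.00385 = $797,450.3 × 0.00385 = $3,070.183655
Levies subtotal = $28,778.041087
Total = $28,778.041087 + $155 = $28,933.041087

$28,933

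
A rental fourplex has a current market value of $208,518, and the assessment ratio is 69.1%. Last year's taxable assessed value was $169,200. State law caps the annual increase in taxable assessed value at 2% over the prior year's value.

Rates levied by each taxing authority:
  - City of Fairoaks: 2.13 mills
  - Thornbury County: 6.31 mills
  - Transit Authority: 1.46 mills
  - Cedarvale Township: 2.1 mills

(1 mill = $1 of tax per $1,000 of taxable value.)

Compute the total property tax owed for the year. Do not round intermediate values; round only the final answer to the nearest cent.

Uncapped assessed value = $208,518 × 0.691 = $144,085.938
Cap limit = $169,200 × 1.02 = $172,584
Taxable assessed value = min($144,085.938, $172,584) = $144,085.938 (cap does not bind)
City of Fairoaks: $144,085.938 × 0.00213 = $306.90304794
Thornbury County: $144,085.938 × 0.00631 = $909.18226878
Transit Authority: $144,085.938 × 0.00146 = $210.36546948
Cedarvale Township: $144,085.938 × 0.0021 = $302.5804698
Total = $1,729.031256

$1,729.03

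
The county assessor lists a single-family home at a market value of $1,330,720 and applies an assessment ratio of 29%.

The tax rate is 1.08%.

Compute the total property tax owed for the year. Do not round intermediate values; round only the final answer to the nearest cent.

Assessed value = $1,330,720 × 0.29 = $385,908.8
Tax = $385,908.8 × 0.0108 = $4,167.81504

$4,167.82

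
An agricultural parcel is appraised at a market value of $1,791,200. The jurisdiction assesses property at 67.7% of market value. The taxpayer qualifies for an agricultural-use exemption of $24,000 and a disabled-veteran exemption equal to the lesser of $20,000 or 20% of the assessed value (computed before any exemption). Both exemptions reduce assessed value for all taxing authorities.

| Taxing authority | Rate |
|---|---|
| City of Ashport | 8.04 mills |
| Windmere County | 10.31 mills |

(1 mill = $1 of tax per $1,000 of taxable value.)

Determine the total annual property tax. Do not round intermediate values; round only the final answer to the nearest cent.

Assessed value = $1,791,200 × 0.677 = $1,212,642.4
Disabled-veteran exemption = min($20,000, 20% × $1,212,642.4) = min($20,000, $242,528.48) = $20,000 (dollar cap binds)
Taxable value = $1,212,642.4 − $24,000 − $20,000 = $1,168,642.4
City of Ashport: $1,168,642.4 × 0.00804 = $9,395.884896
Windmere County: $1,168,642.4 × 0.01031 = $12,048.703144
Total = $21,444.58804

$21,444.59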